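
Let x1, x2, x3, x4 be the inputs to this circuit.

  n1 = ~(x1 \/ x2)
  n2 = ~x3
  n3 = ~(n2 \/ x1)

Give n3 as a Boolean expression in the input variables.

~(~x3 \/ x1)

n2 = ~x3
n3 = ~(n2 \/ x1) = ~(~x3 \/ x1)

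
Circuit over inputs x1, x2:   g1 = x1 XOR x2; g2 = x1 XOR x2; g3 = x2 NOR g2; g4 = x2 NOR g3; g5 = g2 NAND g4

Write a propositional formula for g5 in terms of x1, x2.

(x1 XOR x2) NAND (x2 NOR (x2 NOR (x1 XOR x2)))

g2 = x1 XOR x2
g3 = x2 NOR g2 = x2 NOR (x1 XOR x2)
g4 = x2 NOR g3 = x2 NOR (x2 NOR (x1 XOR x2))
g5 = g2 NAND g4 = (x1 XOR x2) NAND (x2 NOR (x2 NOR (x1 XOR x2)))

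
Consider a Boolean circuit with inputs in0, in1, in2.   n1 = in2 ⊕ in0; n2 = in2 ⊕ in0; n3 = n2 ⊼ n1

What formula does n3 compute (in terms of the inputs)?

(in2 ⊕ in0) ⊼ (in2 ⊕ in0)

n1 = in2 ⊕ in0
n2 = in2 ⊕ in0
n3 = n2 ⊼ n1 = (in2 ⊕ in0) ⊼ (in2 ⊕ in0)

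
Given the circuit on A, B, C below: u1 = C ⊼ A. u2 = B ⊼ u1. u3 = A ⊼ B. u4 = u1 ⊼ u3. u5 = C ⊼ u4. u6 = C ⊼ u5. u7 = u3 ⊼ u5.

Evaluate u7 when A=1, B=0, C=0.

0

u1 = 0 ⊼ 1 = 1
u3 = 1 ⊼ 0 = 1
u4 = 1 ⊼ 1 = 0
u5 = 0 ⊼ 0 = 1
u7 = 1 ⊼ 1 = 0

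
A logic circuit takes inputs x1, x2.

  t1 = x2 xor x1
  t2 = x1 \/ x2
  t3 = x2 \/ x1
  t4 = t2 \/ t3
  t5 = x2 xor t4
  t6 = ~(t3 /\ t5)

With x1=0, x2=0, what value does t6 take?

t2 = 0 \/ 0 = 0
t3 = 0 \/ 0 = 0
t4 = 0 \/ 0 = 0
t5 = 0 xor 0 = 0
t6 = ~(0 /\ 0) = 1

1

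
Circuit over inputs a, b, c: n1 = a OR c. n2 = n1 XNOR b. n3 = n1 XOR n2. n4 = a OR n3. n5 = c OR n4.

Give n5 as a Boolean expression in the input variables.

c OR (a OR ((a OR c) XOR ((a OR c) XNOR b)))

n1 = a OR c
n2 = n1 XNOR b = (a OR c) XNOR b
n3 = n1 XOR n2 = (a OR c) XOR ((a OR c) XNOR b)
n4 = a OR n3 = a OR ((a OR c) XOR ((a OR c) XNOR b))
n5 = c OR n4 = c OR (a OR ((a OR c) XOR ((a OR c) XNOR b)))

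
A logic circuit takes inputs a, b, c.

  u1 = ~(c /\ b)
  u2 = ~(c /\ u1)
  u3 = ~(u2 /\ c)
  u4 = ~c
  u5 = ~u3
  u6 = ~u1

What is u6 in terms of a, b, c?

u1 = ~(c /\ b)
u6 = ~u1 = ~(~(c /\ b))

~(~(c /\ b))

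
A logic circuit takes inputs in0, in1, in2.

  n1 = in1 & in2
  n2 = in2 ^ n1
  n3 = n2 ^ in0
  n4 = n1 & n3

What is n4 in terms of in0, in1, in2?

n1 = in1 & in2
n2 = in2 ^ n1 = in2 ^ (in1 & in2)
n3 = n2 ^ in0 = (in2 ^ (in1 & in2)) ^ in0
n4 = n1 & n3 = (in1 & in2) & ((in2 ^ (in1 & in2)) ^ in0)

(in1 & in2) & ((in2 ^ (in1 & in2)) ^ in0)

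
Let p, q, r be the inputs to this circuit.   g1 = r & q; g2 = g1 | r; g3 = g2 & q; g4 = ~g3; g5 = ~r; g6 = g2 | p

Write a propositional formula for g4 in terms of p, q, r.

~(((r & q) | r) & q)

g1 = r & q
g2 = g1 | r = (r & q) | r
g3 = g2 & q = ((r & q) | r) & q
g4 = ~g3 = ~(((r & q) | r) & q)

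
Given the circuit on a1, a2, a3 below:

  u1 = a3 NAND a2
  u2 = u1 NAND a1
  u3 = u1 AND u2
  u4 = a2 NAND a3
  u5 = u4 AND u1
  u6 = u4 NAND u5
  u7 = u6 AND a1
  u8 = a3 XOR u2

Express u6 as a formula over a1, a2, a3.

(a2 NAND a3) NAND ((a2 NAND a3) AND (a3 NAND a2))

u1 = a3 NAND a2
u4 = a2 NAND a3
u5 = u4 AND u1 = (a2 NAND a3) AND (a3 NAND a2)
u6 = u4 NAND u5 = (a2 NAND a3) NAND ((a2 NAND a3) AND (a3 NAND a2))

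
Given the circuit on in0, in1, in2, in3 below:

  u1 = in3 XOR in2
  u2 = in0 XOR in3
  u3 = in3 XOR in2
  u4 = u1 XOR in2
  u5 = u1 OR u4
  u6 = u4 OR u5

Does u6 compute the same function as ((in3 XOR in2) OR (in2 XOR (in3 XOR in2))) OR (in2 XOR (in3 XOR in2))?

u1 = in3 XOR in2
u4 = u1 XOR in2 = (in3 XOR in2) XOR in2
u5 = u1 OR u4 = (in3 XOR in2) OR ((in3 XOR in2) XOR in2)
u6 = u4 OR u5 = ((in3 XOR in2) XOR in2) OR ((in3 XOR in2) OR ((in3 XOR in2) XOR in2))
At in0=0, in1=0, in2=0, in3=0: circuit gives 0, formula gives 0.
At in0=0, in1=0, in2=0, in3=1: circuit gives 1, formula gives 1.
Agrees on all 16 inputs.

Yes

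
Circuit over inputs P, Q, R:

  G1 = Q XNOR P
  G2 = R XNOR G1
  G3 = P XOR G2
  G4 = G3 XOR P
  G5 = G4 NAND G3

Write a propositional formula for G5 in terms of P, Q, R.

((P XOR (R XNOR (Q XNOR P))) XOR P) NAND (P XOR (R XNOR (Q XNOR P)))

G1 = Q XNOR P
G2 = R XNOR G1 = R XNOR (Q XNOR P)
G3 = P XOR G2 = P XOR (R XNOR (Q XNOR P))
G4 = G3 XOR P = (P XOR (R XNOR (Q XNOR P))) XOR P
G5 = G4 NAND G3 = ((P XOR (R XNOR (Q XNOR P))) XOR P) NAND (P XOR (R XNOR (Q XNOR P)))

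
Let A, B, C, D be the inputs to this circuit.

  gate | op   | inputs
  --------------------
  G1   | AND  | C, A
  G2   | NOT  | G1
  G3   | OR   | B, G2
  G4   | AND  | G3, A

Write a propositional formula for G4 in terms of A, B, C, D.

G1 = C AND A
G2 = NOT G1 = NOT (C AND A)
G3 = B OR G2 = B OR NOT (C AND A)
G4 = G3 AND A = (B OR NOT (C AND A)) AND A

(B OR NOT (C AND A)) AND A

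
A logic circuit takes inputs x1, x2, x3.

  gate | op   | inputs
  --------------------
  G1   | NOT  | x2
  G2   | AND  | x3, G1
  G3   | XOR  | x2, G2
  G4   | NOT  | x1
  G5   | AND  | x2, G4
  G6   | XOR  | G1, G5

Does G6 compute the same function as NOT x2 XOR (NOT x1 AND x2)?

Yes

G1 = NOT x2
G4 = NOT x1
G5 = x2 AND G4 = x2 AND NOT x1
G6 = G1 XOR G5 = NOT x2 XOR (x2 AND NOT x1)
At x1=1, x2=1, x3=0: circuit gives 0, formula gives 0.
At x1=0, x2=0, x3=0: circuit gives 1, formula gives 1.
Agrees on all 8 inputs.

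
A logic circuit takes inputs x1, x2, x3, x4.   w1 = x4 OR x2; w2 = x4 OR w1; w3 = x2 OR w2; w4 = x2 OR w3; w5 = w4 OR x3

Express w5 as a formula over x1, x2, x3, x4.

(x2 OR (x2 OR (x4 OR (x4 OR x2)))) OR x3

w1 = x4 OR x2
w2 = x4 OR w1 = x4 OR (x4 OR x2)
w3 = x2 OR w2 = x2 OR (x4 OR (x4 OR x2))
w4 = x2 OR w3 = x2 OR (x2 OR (x4 OR (x4 OR x2)))
w5 = w4 OR x3 = (x2 OR (x2 OR (x4 OR (x4 OR x2)))) OR x3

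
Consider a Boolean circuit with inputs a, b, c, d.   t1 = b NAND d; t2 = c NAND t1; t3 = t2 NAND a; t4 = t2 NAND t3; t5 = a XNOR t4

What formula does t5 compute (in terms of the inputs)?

a XNOR ((c NAND (b NAND d)) NAND ((c NAND (b NAND d)) NAND a))

t1 = b NAND d
t2 = c NAND t1 = c NAND (b NAND d)
t3 = t2 NAND a = (c NAND (b NAND d)) NAND a
t4 = t2 NAND t3 = (c NAND (b NAND d)) NAND ((c NAND (b NAND d)) NAND a)
t5 = a XNOR t4 = a XNOR ((c NAND (b NAND d)) NAND ((c NAND (b NAND d)) NAND a))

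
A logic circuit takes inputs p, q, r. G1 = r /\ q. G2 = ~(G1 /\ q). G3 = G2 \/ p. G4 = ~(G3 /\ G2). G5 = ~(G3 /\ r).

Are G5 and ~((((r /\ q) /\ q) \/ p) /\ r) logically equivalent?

No

G1 = r /\ q
G2 = ~(G1 /\ q) = ~((r /\ q) /\ q)
G3 = G2 \/ p = (~((r /\ q) /\ q)) \/ p
G5 = ~(G3 /\ r) = ~(((~((r /\ q) /\ q)) \/ p) /\ r)
At p=0, q=0, r=1: circuit gives 0, formula gives 1.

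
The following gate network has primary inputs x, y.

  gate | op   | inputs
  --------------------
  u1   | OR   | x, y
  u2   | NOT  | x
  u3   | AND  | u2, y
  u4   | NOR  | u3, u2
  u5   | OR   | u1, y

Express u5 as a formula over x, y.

(x OR y) OR y

u1 = x OR y
u5 = u1 OR y = (x OR y) OR y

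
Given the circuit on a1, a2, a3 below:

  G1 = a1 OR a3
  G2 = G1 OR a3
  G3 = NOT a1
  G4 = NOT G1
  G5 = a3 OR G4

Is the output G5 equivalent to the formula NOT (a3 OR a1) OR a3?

G1 = a1 OR a3
G4 = NOT G1 = NOT (a1 OR a3)
G5 = a3 OR G4 = a3 OR NOT (a1 OR a3)
At a1=1, a2=0, a3=0: circuit gives 0, formula gives 0.
At a1=0, a2=0, a3=0: circuit gives 1, formula gives 1.
Agrees on all 8 inputs.

Yes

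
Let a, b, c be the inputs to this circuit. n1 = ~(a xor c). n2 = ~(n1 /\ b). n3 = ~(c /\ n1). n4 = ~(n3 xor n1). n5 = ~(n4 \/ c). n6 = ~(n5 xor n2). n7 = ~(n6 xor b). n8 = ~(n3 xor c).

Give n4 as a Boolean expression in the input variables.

~((~(c /\ (~(a xor c)))) xor (~(a xor c)))

n1 = ~(a xor c)
n3 = ~(c /\ n1) = ~(c /\ (~(a xor c)))
n4 = ~(n3 xor n1) = ~((~(c /\ (~(a xor c)))) xor (~(a xor c)))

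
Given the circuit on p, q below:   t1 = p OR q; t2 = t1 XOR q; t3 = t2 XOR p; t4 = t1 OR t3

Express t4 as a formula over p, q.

(p OR q) OR (((p OR q) XOR q) XOR p)

t1 = p OR q
t2 = t1 XOR q = (p OR q) XOR q
t3 = t2 XOR p = ((p OR q) XOR q) XOR p
t4 = t1 OR t3 = (p OR q) OR (((p OR q) XOR q) XOR p)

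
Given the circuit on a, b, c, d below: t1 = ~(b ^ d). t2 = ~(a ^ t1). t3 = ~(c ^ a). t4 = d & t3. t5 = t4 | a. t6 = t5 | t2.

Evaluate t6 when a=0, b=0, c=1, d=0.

0

t1 = ~(0 ^ 0) = 1
t2 = ~(0 ^ 1) = 0
t3 = ~(1 ^ 0) = 0
t4 = 0 & 0 = 0
t5 = 0 | 0 = 0
t6 = 0 | 0 = 0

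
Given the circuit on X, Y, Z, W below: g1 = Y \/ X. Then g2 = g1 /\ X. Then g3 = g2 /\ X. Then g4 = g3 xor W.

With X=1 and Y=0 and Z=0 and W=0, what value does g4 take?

g1 = 0 \/ 1 = 1
g2 = 1 /\ 1 = 1
g3 = 1 /\ 1 = 1
g4 = 1 xor 0 = 1

1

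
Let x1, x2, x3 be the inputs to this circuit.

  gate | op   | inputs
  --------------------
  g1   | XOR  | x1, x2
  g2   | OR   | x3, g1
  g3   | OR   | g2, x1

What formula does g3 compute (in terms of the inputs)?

(x3 OR (x1 XOR x2)) OR x1

g1 = x1 XOR x2
g2 = x3 OR g1 = x3 OR (x1 XOR x2)
g3 = g2 OR x1 = (x3 OR (x1 XOR x2)) OR x1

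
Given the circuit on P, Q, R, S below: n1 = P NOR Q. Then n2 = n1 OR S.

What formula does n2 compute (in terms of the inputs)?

(P NOR Q) OR S

n1 = P NOR Q
n2 = n1 OR S = (P NOR Q) OR S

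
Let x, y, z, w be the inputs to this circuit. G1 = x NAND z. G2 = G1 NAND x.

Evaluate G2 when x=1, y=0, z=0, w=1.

0

G1 = 1 NAND 0 = 1
G2 = 1 NAND 1 = 0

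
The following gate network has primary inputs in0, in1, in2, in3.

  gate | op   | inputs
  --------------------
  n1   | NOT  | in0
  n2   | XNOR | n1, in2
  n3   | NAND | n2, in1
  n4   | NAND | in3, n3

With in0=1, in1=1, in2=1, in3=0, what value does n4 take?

n1 = NOT 1 = 0
n2 = 0 XNOR 1 = 0
n3 = 0 NAND 1 = 1
n4 = 0 NAND 1 = 1

1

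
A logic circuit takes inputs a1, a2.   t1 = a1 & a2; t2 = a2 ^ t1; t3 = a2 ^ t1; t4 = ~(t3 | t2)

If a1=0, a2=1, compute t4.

t1 = 0 & 1 = 0
t2 = 1 ^ 0 = 1
t3 = 1 ^ 0 = 1
t4 = ~(1 | 1) = 0

0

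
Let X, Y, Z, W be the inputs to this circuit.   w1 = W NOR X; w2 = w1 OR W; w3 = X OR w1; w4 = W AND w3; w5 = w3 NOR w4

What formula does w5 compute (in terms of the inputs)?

w1 = W NOR X
w3 = X OR w1 = X OR (W NOR X)
w4 = W AND w3 = W AND (X OR (W NOR X))
w5 = w3 NOR w4 = (X OR (W NOR X)) NOR (W AND (X OR (W NOR X)))

(X OR (W NOR X)) NOR (W AND (X OR (W NOR X)))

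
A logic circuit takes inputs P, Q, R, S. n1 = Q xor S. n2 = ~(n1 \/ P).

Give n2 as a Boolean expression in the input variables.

~((Q xor S) \/ P)

n1 = Q xor S
n2 = ~(n1 \/ P) = ~((Q xor S) \/ P)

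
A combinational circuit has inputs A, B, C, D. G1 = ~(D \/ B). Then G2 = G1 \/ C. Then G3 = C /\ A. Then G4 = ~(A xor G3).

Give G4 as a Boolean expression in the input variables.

~(A xor (C /\ A))

G3 = C /\ A
G4 = ~(A xor G3) = ~(A xor (C /\ A))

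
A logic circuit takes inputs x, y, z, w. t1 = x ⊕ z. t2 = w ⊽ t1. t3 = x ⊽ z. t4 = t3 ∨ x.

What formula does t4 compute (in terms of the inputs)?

t3 = x ⊽ z
t4 = t3 ∨ x = (x ⊽ z) ∨ x

(x ⊽ z) ∨ x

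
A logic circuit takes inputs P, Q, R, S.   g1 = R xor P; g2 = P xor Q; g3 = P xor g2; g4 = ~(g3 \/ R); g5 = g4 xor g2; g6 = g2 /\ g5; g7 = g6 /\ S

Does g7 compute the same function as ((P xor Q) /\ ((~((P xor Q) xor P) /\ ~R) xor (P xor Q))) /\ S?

g2 = P xor Q
g3 = P xor g2 = P xor (P xor Q)
g4 = ~(g3 \/ R) = ~((P xor (P xor Q)) \/ R)
g5 = g4 xor g2 = (~((P xor (P xor Q)) \/ R)) xor (P xor Q)
g6 = g2 /\ g5 = (P xor Q) /\ ((~((P xor (P xor Q)) \/ R)) xor (P xor Q))
g7 = g6 /\ S = ((P xor Q) /\ ((~((P xor (P xor Q)) \/ R)) xor (P xor Q))) /\ S
At P=0, Q=0, R=0, S=0: circuit gives 0, formula gives 0.
At P=0, Q=1, R=0, S=1: circuit gives 1, formula gives 1.
Agrees on all 16 inputs.

Yes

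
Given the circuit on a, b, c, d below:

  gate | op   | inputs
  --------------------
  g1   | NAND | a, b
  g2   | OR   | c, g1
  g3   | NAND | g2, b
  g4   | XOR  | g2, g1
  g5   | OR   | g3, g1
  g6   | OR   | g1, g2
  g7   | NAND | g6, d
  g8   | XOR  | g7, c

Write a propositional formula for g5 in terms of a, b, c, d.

((c OR (a NAND b)) NAND b) OR (a NAND b)

g1 = a NAND b
g2 = c OR g1 = c OR (a NAND b)
g3 = g2 NAND b = (c OR (a NAND b)) NAND b
g5 = g3 OR g1 = ((c OR (a NAND b)) NAND b) OR (a NAND b)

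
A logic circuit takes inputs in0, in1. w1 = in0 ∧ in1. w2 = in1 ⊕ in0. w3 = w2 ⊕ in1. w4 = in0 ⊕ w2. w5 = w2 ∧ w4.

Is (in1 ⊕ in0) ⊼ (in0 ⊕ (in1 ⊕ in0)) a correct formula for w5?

No

w2 = in1 ⊕ in0
w4 = in0 ⊕ w2 = in0 ⊕ (in1 ⊕ in0)
w5 = w2 ∧ w4 = (in1 ⊕ in0) ∧ (in0 ⊕ (in1 ⊕ in0))
At in0=0, in1=0: circuit gives 0, formula gives 1.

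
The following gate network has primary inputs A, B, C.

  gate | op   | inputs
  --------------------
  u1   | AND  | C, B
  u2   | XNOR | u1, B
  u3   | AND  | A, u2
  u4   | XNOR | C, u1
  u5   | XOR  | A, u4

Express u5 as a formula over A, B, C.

A XOR (C XNOR (C AND B))

u1 = C AND B
u4 = C XNOR u1 = C XNOR (C AND B)
u5 = A XOR u4 = A XOR (C XNOR (C AND B))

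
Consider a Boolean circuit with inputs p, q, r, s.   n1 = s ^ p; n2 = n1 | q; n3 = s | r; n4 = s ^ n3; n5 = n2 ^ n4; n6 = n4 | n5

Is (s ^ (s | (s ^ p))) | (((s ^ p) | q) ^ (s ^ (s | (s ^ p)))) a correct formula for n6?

No

n1 = s ^ p
n2 = n1 | q = (s ^ p) | q
n3 = s | r
n4 = s ^ n3 = s ^ (s | r)
n5 = n2 ^ n4 = ((s ^ p) | q) ^ (s ^ (s | r))
n6 = n4 | n5 = (s ^ (s | r)) | (((s ^ p) | q) ^ (s ^ (s | r)))
At p=0, q=0, r=1, s=0: circuit gives 1, formula gives 0.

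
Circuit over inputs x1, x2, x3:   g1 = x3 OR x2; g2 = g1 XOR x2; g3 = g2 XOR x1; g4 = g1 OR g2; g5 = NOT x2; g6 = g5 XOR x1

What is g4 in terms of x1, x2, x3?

g1 = x3 OR x2
g2 = g1 XOR x2 = (x3 OR x2) XOR x2
g4 = g1 OR g2 = (x3 OR x2) OR ((x3 OR x2) XOR x2)

(x3 OR x2) OR ((x3 OR x2) XOR x2)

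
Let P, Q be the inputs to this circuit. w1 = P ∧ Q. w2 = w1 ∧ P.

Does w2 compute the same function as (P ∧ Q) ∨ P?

No

w1 = P ∧ Q
w2 = w1 ∧ P = (P ∧ Q) ∧ P
At P=1, Q=0: circuit gives 0, formula gives 1.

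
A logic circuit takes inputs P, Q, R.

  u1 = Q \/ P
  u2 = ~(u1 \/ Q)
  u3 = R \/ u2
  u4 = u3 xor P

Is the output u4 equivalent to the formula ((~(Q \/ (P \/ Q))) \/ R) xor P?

u1 = Q \/ P
u2 = ~(u1 \/ Q) = ~((Q \/ P) \/ Q)
u3 = R \/ u2 = R \/ (~((Q \/ P) \/ Q))
u4 = u3 xor P = (R \/ (~((Q \/ P) \/ Q))) xor P
At P=0, Q=1, R=0: circuit gives 0, formula gives 0.
At P=0, Q=0, R=0: circuit gives 1, formula gives 1.
Agrees on all 8 inputs.

Yes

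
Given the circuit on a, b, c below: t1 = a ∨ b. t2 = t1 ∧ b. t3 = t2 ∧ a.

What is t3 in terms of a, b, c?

t1 = a ∨ b
t2 = t1 ∧ b = (a ∨ b) ∧ b
t3 = t2 ∧ a = ((a ∨ b) ∧ b) ∧ a

((a ∨ b) ∧ b) ∧ a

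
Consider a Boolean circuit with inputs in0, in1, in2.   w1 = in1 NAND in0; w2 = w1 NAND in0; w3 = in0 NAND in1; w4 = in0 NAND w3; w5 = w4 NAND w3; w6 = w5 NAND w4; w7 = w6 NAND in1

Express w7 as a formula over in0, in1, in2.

(((in0 NAND (in0 NAND in1)) NAND (in0 NAND in1)) NAND (in0 NAND (in0 NAND in1))) NAND in1

w3 = in0 NAND in1
w4 = in0 NAND w3 = in0 NAND (in0 NAND in1)
w5 = w4 NAND w3 = (in0 NAND (in0 NAND in1)) NAND (in0 NAND in1)
w6 = w5 NAND w4 = ((in0 NAND (in0 NAND in1)) NAND (in0 NAND in1)) NAND (in0 NAND (in0 NAND in1))
w7 = w6 NAND in1 = (((in0 NAND (in0 NAND in1)) NAND (in0 NAND in1)) NAND (in0 NAND (in0 NAND in1))) NAND in1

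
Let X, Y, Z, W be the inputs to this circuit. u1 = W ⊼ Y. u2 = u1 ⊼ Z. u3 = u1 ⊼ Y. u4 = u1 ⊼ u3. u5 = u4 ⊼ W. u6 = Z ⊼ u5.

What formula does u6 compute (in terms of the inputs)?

Z ⊼ (((W ⊼ Y) ⊼ ((W ⊼ Y) ⊼ Y)) ⊼ W)

u1 = W ⊼ Y
u3 = u1 ⊼ Y = (W ⊼ Y) ⊼ Y
u4 = u1 ⊼ u3 = (W ⊼ Y) ⊼ ((W ⊼ Y) ⊼ Y)
u5 = u4 ⊼ W = ((W ⊼ Y) ⊼ ((W ⊼ Y) ⊼ Y)) ⊼ W
u6 = Z ⊼ u5 = Z ⊼ (((W ⊼ Y) ⊼ ((W ⊼ Y) ⊼ Y)) ⊼ W)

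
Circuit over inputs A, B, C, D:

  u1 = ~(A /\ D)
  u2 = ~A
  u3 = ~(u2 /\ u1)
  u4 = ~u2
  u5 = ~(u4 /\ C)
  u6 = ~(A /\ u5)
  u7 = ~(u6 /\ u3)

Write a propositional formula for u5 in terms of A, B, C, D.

~(~~A /\ C)

u2 = ~A
u4 = ~u2 = ~~A
u5 = ~(u4 /\ C) = ~(~~A /\ C)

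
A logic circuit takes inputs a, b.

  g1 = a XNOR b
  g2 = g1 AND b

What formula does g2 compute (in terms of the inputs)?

(a XNOR b) AND b

g1 = a XNOR b
g2 = g1 AND b = (a XNOR b) AND b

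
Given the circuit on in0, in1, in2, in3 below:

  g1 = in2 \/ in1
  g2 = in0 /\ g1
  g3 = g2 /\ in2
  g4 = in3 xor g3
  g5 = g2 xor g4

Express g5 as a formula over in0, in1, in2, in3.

(in0 /\ (in2 \/ in1)) xor (in3 xor ((in0 /\ (in2 \/ in1)) /\ in2))

g1 = in2 \/ in1
g2 = in0 /\ g1 = in0 /\ (in2 \/ in1)
g3 = g2 /\ in2 = (in0 /\ (in2 \/ in1)) /\ in2
g4 = in3 xor g3 = in3 xor ((in0 /\ (in2 \/ in1)) /\ in2)
g5 = g2 xor g4 = (in0 /\ (in2 \/ in1)) xor (in3 xor ((in0 /\ (in2 \/ in1)) /\ in2))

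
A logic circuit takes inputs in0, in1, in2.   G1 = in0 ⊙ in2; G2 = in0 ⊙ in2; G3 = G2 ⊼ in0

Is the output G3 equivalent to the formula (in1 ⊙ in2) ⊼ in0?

G2 = in0 ⊙ in2
G3 = G2 ⊼ in0 = (in0 ⊙ in2) ⊼ in0
At in0=1, in1=0, in2=0: circuit gives 1, formula gives 0.

No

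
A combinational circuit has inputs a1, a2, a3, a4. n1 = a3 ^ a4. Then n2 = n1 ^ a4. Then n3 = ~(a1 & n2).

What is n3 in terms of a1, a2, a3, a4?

n1 = a3 ^ a4
n2 = n1 ^ a4 = (a3 ^ a4) ^ a4
n3 = ~(a1 & n2) = ~(a1 & ((a3 ^ a4) ^ a4))

~(a1 & ((a3 ^ a4) ^ a4))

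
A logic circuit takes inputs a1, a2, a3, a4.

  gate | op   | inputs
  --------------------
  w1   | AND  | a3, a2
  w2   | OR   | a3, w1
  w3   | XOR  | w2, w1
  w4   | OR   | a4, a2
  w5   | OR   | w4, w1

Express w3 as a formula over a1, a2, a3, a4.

(a3 OR (a3 AND a2)) XOR (a3 AND a2)

w1 = a3 AND a2
w2 = a3 OR w1 = a3 OR (a3 AND a2)
w3 = w2 XOR w1 = (a3 OR (a3 AND a2)) XOR (a3 AND a2)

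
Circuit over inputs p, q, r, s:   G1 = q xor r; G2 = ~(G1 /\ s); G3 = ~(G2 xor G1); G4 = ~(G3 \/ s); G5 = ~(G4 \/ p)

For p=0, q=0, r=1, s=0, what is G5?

1

G1 = 0 xor 1 = 1
G2 = ~(1 /\ 0) = 1
G3 = ~(1 xor 1) = 1
G4 = ~(1 \/ 0) = 0
G5 = ~(0 \/ 0) = 1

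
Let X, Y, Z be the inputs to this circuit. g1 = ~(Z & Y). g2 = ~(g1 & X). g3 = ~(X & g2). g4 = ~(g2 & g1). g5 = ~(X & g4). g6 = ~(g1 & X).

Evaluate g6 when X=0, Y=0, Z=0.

1

g1 = ~(0 & 0) = 1
g6 = ~(1 & 0) = 1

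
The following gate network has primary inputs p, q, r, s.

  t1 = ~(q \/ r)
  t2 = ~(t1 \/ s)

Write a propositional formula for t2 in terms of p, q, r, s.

~((~(q \/ r)) \/ s)

t1 = ~(q \/ r)
t2 = ~(t1 \/ s) = ~((~(q \/ r)) \/ s)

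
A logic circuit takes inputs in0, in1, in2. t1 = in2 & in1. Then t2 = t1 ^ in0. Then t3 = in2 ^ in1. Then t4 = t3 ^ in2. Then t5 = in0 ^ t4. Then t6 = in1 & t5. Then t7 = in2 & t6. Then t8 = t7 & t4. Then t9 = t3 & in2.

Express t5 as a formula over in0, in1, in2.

t3 = in2 ^ in1
t4 = t3 ^ in2 = (in2 ^ in1) ^ in2
t5 = in0 ^ t4 = in0 ^ ((in2 ^ in1) ^ in2)

in0 ^ ((in2 ^ in1) ^ in2)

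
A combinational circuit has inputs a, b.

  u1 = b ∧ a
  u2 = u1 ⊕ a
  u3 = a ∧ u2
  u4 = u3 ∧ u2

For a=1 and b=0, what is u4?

u1 = 0 ∧ 1 = 0
u2 = 0 ⊕ 1 = 1
u3 = 1 ∧ 1 = 1
u4 = 1 ∧ 1 = 1

1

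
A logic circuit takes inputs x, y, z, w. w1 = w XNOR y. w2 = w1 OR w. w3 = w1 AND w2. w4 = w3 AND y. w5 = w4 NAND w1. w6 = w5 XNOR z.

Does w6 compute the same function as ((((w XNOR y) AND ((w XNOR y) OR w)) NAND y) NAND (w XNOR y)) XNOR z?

No

w1 = w XNOR y
w2 = w1 OR w = (w XNOR y) OR w
w3 = w1 AND w2 = (w XNOR y) AND ((w XNOR y) OR w)
w4 = w3 AND y = ((w XNOR y) AND ((w XNOR y) OR w)) AND y
w5 = w4 NAND w1 = (((w XNOR y) AND ((w XNOR y) OR w)) AND y) NAND (w XNOR y)
w6 = w5 XNOR z = ((((w XNOR y) AND ((w XNOR y) OR w)) AND y) NAND (w XNOR y)) XNOR z
At x=0, y=0, z=0, w=0: circuit gives 0, formula gives 1.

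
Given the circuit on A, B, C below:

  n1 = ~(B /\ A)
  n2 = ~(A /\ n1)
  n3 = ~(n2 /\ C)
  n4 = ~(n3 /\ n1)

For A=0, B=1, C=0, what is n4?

n1 = ~(1 /\ 0) = 1
n2 = ~(0 /\ 1) = 1
n3 = ~(1 /\ 0) = 1
n4 = ~(1 /\ 1) = 0

0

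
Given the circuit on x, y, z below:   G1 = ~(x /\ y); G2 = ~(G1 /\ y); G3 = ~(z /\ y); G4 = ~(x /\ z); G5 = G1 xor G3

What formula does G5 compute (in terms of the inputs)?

G1 = ~(x /\ y)
G3 = ~(z /\ y)
G5 = G1 xor G3 = (~(x /\ y)) xor (~(z /\ y))

(~(x /\ y)) xor (~(z /\ y))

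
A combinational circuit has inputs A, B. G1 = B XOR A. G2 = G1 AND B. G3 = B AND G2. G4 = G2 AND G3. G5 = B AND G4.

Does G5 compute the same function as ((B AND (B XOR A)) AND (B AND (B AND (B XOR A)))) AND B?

Yes

G1 = B XOR A
G2 = G1 AND B = (B XOR A) AND B
G3 = B AND G2 = B AND ((B XOR A) AND B)
G4 = G2 AND G3 = ((B XOR A) AND B) AND (B AND ((B XOR A) AND B))
G5 = B AND G4 = B AND (((B XOR A) AND B) AND (B AND ((B XOR A) AND B)))
At A=0, B=0: circuit gives 0, formula gives 0.
At A=0, B=1: circuit gives 1, formula gives 1.
Agrees on all 4 inputs.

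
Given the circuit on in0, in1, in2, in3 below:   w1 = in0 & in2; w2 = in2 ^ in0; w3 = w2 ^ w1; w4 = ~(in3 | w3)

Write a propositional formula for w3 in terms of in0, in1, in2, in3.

w1 = in0 & in2
w2 = in2 ^ in0
w3 = w2 ^ w1 = (in2 ^ in0) ^ (in0 & in2)

(in2 ^ in0) ^ (in0 & in2)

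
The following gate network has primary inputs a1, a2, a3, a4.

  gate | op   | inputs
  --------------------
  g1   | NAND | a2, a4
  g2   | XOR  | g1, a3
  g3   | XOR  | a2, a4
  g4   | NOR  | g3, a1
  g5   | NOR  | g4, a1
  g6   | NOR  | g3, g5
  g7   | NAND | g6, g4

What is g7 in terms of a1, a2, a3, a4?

((a2 XOR a4) NOR (((a2 XOR a4) NOR a1) NOR a1)) NAND ((a2 XOR a4) NOR a1)

g3 = a2 XOR a4
g4 = g3 NOR a1 = (a2 XOR a4) NOR a1
g5 = g4 NOR a1 = ((a2 XOR a4) NOR a1) NOR a1
g6 = g3 NOR g5 = (a2 XOR a4) NOR (((a2 XOR a4) NOR a1) NOR a1)
g7 = g6 NAND g4 = ((a2 XOR a4) NOR (((a2 XOR a4) NOR a1) NOR a1)) NAND ((a2 XOR a4) NOR a1)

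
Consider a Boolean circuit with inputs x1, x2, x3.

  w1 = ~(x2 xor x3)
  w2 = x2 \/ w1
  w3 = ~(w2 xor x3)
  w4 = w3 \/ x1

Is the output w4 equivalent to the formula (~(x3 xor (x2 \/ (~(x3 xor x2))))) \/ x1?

Yes

w1 = ~(x2 xor x3)
w2 = x2 \/ w1 = x2 \/ (~(x2 xor x3))
w3 = ~(w2 xor x3) = ~((x2 \/ (~(x2 xor x3))) xor x3)
w4 = w3 \/ x1 = (~((x2 \/ (~(x2 xor x3))) xor x3)) \/ x1
At x1=0, x2=0, x3=0: circuit gives 0, formula gives 0.
At x1=0, x2=1, x3=1: circuit gives 1, formula gives 1.
Agrees on all 8 inputs.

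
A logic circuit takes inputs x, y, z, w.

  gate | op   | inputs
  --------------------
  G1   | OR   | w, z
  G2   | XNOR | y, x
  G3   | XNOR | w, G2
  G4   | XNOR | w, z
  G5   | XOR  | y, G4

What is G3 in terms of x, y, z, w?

w XNOR (y XNOR x)

G2 = y XNOR x
G3 = w XNOR G2 = w XNOR (y XNOR x)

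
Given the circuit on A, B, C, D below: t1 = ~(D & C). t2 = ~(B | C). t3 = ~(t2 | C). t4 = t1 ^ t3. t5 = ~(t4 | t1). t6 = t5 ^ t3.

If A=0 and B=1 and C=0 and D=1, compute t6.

1

t1 = ~(1 & 0) = 1
t2 = ~(1 | 0) = 0
t3 = ~(0 | 0) = 1
t4 = 1 ^ 1 = 0
t5 = ~(0 | 1) = 0
t6 = 0 ^ 1 = 1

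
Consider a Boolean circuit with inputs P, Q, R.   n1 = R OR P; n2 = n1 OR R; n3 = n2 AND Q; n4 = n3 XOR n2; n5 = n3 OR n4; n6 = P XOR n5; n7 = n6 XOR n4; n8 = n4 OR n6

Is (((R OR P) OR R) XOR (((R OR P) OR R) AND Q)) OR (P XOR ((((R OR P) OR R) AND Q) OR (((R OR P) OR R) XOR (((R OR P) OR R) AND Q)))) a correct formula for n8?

Yes

n1 = R OR P
n2 = n1 OR R = (R OR P) OR R
n3 = n2 AND Q = ((R OR P) OR R) AND Q
n4 = n3 XOR n2 = (((R OR P) OR R) AND Q) XOR ((R OR P) OR R)
n5 = n3 OR n4 = (((R OR P) OR R) AND Q) OR ((((R OR P) OR R) AND Q) XOR ((R OR P) OR R))
n6 = P XOR n5 = P XOR ((((R OR P) OR R) AND Q) OR ((((R OR P) OR R) AND Q) XOR ((R OR P) OR R)))
n8 = n4 OR n6 = ((((R OR P) OR R) AND Q) XOR ((R OR P) OR R)) OR (P XOR ((((R OR P) OR R) AND Q) OR ((((R OR P) OR R) AND Q) XOR ((R OR P) OR R))))
At P=0, Q=0, R=0: circuit gives 0, formula gives 0.
At P=0, Q=0, R=1: circuit gives 1, formula gives 1.
Agrees on all 8 inputs.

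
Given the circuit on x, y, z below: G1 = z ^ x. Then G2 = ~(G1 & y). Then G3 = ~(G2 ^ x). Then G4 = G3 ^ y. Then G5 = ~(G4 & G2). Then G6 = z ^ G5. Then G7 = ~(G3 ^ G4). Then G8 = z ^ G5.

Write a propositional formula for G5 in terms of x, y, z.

G1 = z ^ x
G2 = ~(G1 & y) = ~((z ^ x) & y)
G3 = ~(G2 ^ x) = ~((~((z ^ x) & y)) ^ x)
G4 = G3 ^ y = (~((~((z ^ x) & y)) ^ x)) ^ y
G5 = ~(G4 & G2) = ~(((~((~((z ^ x) & y)) ^ x)) ^ y) & (~((z ^ x) & y)))

~(((~((~((z ^ x) & y)) ^ x)) ^ y) & (~((z ^ x) & y)))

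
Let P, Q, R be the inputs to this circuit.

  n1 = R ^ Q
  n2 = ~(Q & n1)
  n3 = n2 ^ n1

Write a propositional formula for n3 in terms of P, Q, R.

(~(Q & (R ^ Q))) ^ (R ^ Q)

n1 = R ^ Q
n2 = ~(Q & n1) = ~(Q & (R ^ Q))
n3 = n2 ^ n1 = (~(Q & (R ^ Q))) ^ (R ^ Q)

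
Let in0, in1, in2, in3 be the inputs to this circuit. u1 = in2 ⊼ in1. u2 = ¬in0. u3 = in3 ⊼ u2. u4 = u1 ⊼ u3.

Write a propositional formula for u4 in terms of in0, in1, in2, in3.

(in2 ⊼ in1) ⊼ (in3 ⊼ ¬in0)

u1 = in2 ⊼ in1
u2 = ¬in0
u3 = in3 ⊼ u2 = in3 ⊼ ¬in0
u4 = u1 ⊼ u3 = (in2 ⊼ in1) ⊼ (in3 ⊼ ¬in0)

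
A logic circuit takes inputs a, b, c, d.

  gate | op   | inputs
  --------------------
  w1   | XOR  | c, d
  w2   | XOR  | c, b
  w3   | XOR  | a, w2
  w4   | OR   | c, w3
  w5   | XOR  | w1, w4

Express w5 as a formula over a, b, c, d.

(c XOR d) XOR (c OR (a XOR (c XOR b)))

w1 = c XOR d
w2 = c XOR b
w3 = a XOR w2 = a XOR (c XOR b)
w4 = c OR w3 = c OR (a XOR (c XOR b))
w5 = w1 XOR w4 = (c XOR d) XOR (c OR (a XOR (c XOR b)))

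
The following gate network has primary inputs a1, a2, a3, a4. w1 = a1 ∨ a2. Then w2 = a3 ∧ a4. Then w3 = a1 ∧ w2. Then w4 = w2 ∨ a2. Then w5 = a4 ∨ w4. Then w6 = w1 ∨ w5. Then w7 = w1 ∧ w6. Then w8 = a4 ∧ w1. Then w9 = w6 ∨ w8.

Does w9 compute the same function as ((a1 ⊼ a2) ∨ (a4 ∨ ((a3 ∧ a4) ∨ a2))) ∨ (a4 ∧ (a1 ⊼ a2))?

w1 = a1 ∨ a2
w2 = a3 ∧ a4
w4 = w2 ∨ a2 = (a3 ∧ a4) ∨ a2
w5 = a4 ∨ w4 = a4 ∨ ((a3 ∧ a4) ∨ a2)
w6 = w1 ∨ w5 = (a1 ∨ a2) ∨ (a4 ∨ ((a3 ∧ a4) ∨ a2))
w8 = a4 ∧ w1 = a4 ∧ (a1 ∨ a2)
w9 = w6 ∨ w8 = ((a1 ∨ a2) ∨ (a4 ∨ ((a3 ∧ a4) ∨ a2))) ∨ (a4 ∧ (a1 ∨ a2))
At a1=0, a2=0, a3=0, a4=0: circuit gives 0, formula gives 1.

No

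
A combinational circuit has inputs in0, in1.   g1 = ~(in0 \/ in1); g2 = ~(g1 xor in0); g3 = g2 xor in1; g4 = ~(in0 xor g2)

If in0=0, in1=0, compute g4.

g1 = ~(0 \/ 0) = 1
g2 = ~(1 xor 0) = 0
g4 = ~(0 xor 0) = 1

1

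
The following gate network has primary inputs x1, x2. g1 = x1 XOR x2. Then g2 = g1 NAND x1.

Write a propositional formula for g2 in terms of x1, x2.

(x1 XOR x2) NAND x1

g1 = x1 XOR x2
g2 = g1 NAND x1 = (x1 XOR x2) NAND x1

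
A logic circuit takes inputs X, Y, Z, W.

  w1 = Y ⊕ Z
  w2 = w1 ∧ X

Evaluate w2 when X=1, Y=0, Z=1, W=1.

w1 = 0 ⊕ 1 = 1
w2 = 1 ∧ 1 = 1

1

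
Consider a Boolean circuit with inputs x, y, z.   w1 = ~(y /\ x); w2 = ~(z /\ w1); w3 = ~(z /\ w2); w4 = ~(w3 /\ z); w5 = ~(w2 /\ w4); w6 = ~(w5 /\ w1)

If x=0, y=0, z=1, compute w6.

0

w1 = ~(0 /\ 0) = 1
w2 = ~(1 /\ 1) = 0
w3 = ~(1 /\ 0) = 1
w4 = ~(1 /\ 1) = 0
w5 = ~(0 /\ 0) = 1
w6 = ~(1 /\ 1) = 0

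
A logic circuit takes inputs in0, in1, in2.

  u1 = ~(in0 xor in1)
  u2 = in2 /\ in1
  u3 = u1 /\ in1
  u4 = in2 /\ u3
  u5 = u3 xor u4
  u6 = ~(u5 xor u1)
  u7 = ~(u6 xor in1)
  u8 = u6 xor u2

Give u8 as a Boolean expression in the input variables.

(~((((~(in0 xor in1)) /\ in1) xor (in2 /\ ((~(in0 xor in1)) /\ in1))) xor (~(in0 xor in1)))) xor (in2 /\ in1)

u1 = ~(in0 xor in1)
u2 = in2 /\ in1
u3 = u1 /\ in1 = (~(in0 xor in1)) /\ in1
u4 = in2 /\ u3 = in2 /\ ((~(in0 xor in1)) /\ in1)
u5 = u3 xor u4 = ((~(in0 xor in1)) /\ in1) xor (in2 /\ ((~(in0 xor in1)) /\ in1))
u6 = ~(u5 xor u1) = ~((((~(in0 xor in1)) /\ in1) xor (in2 /\ ((~(in0 xor in1)) /\ in1))) xor (~(in0 xor in1)))
u8 = u6 xor u2 = (~((((~(in0 xor in1)) /\ in1) xor (in2 /\ ((~(in0 xor in1)) /\ in1))) xor (~(in0 xor in1)))) xor (in2 /\ in1)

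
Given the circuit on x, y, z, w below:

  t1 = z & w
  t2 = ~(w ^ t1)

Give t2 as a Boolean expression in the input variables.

~(w ^ (z & w))

t1 = z & w
t2 = ~(w ^ t1) = ~(w ^ (z & w))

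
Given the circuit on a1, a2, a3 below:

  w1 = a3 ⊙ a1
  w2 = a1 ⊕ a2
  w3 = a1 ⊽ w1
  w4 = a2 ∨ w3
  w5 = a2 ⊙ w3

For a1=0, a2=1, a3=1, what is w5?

1

w1 = 1 ⊙ 0 = 0
w3 = 0 ⊽ 0 = 1
w5 = 1 ⊙ 1 = 1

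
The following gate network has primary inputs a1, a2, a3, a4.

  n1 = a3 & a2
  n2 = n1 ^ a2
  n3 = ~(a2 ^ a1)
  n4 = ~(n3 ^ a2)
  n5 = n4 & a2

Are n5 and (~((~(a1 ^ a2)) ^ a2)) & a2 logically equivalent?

Yes

n3 = ~(a2 ^ a1)
n4 = ~(n3 ^ a2) = ~((~(a2 ^ a1)) ^ a2)
n5 = n4 & a2 = (~((~(a2 ^ a1)) ^ a2)) & a2
At a1=0, a2=0, a3=0, a4=0: circuit gives 0, formula gives 0.
At a1=1, a2=1, a3=0, a4=0: circuit gives 1, formula gives 1.
Agrees on all 16 inputs.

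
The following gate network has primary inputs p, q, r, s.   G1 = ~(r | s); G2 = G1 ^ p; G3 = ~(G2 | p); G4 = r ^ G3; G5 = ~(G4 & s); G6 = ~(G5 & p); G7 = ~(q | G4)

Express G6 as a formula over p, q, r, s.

~((~((r ^ (~(((~(r | s)) ^ p) | p))) & s)) & p)

G1 = ~(r | s)
G2 = G1 ^ p = (~(r | s)) ^ p
G3 = ~(G2 | p) = ~(((~(r | s)) ^ p) | p)
G4 = r ^ G3 = r ^ (~(((~(r | s)) ^ p) | p))
G5 = ~(G4 & s) = ~((r ^ (~(((~(r | s)) ^ p) | p))) & s)
G6 = ~(G5 & p) = ~((~((r ^ (~(((~(r | s)) ^ p) | p))) & s)) & p)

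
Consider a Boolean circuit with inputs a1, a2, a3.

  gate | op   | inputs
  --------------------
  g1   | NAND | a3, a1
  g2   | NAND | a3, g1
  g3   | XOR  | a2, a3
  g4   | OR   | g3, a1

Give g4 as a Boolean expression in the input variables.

(a2 XOR a3) OR a1

g3 = a2 XOR a3
g4 = g3 OR a1 = (a2 XOR a3) OR a1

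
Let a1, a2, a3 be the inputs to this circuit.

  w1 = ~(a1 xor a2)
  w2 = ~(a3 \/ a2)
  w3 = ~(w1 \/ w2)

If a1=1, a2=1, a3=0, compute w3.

0

w1 = ~(1 xor 1) = 1
w2 = ~(0 \/ 1) = 0
w3 = ~(1 \/ 0) = 0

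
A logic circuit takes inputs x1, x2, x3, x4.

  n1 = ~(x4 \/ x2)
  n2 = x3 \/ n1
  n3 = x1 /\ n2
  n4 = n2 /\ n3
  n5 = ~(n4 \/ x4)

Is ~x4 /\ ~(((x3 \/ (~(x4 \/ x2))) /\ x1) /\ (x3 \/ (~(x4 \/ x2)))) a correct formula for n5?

n1 = ~(x4 \/ x2)
n2 = x3 \/ n1 = x3 \/ (~(x4 \/ x2))
n3 = x1 /\ n2 = x1 /\ (x3 \/ (~(x4 \/ x2)))
n4 = n2 /\ n3 = (x3 \/ (~(x4 \/ x2))) /\ (x1 /\ (x3 \/ (~(x4 \/ x2))))
n5 = ~(n4 \/ x4) = ~(((x3 \/ (~(x4 \/ x2))) /\ (x1 /\ (x3 \/ (~(x4 \/ x2))))) \/ x4)
At x1=0, x2=0, x3=0, x4=1: circuit gives 0, formula gives 0.
At x1=0, x2=0, x3=0, x4=0: circuit gives 1, formula gives 1.
Agrees on all 16 inputs.

Yes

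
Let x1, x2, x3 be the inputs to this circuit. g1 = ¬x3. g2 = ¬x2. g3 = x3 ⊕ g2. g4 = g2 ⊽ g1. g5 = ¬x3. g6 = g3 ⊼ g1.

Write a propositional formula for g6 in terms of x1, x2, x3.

g1 = ¬x3
g2 = ¬x2
g3 = x3 ⊕ g2 = x3 ⊕ ¬x2
g6 = g3 ⊼ g1 = (x3 ⊕ ¬x2) ⊼ ¬x3

(x3 ⊕ ¬x2) ⊼ ¬x3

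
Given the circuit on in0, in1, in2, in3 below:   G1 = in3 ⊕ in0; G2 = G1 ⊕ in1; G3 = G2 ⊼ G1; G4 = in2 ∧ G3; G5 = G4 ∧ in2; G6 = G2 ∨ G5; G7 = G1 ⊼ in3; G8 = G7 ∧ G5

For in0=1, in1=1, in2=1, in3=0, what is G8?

G1 = 0 ⊕ 1 = 1
G2 = 1 ⊕ 1 = 0
G3 = 0 ⊼ 1 = 1
G4 = 1 ∧ 1 = 1
G5 = 1 ∧ 1 = 1
G7 = 1 ⊼ 0 = 1
G8 = 1 ∧ 1 = 1

1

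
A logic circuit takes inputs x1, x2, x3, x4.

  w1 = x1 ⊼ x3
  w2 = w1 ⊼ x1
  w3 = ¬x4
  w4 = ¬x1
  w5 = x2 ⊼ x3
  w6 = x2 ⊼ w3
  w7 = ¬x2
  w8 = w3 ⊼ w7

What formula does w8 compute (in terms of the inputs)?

w3 = ¬x4
w7 = ¬x2
w8 = w3 ⊼ w7 = ¬x4 ⊼ ¬x2

¬x4 ⊼ ¬x2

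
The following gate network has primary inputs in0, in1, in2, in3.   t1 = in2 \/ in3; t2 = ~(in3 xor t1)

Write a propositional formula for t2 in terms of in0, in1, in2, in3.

~(in3 xor (in2 \/ in3))

t1 = in2 \/ in3
t2 = ~(in3 xor t1) = ~(in3 xor (in2 \/ in3))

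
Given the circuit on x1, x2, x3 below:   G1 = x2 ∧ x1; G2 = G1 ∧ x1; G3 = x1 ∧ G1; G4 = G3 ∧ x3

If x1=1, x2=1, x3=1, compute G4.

G1 = 1 ∧ 1 = 1
G3 = 1 ∧ 1 = 1
G4 = 1 ∧ 1 = 1

1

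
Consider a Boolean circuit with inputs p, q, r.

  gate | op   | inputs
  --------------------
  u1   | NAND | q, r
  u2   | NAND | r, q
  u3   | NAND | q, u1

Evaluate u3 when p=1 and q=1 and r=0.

0

u1 = 1 NAND 0 = 1
u3 = 1 NAND 1 = 0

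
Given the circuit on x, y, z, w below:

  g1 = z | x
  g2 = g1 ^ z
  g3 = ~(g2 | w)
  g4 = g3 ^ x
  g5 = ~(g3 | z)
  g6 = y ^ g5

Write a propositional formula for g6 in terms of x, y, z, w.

y ^ (~((~(((z | x) ^ z) | w)) | z))

g1 = z | x
g2 = g1 ^ z = (z | x) ^ z
g3 = ~(g2 | w) = ~(((z | x) ^ z) | w)
g5 = ~(g3 | z) = ~((~(((z | x) ^ z) | w)) | z)
g6 = y ^ g5 = y ^ (~((~(((z | x) ^ z) | w)) | z))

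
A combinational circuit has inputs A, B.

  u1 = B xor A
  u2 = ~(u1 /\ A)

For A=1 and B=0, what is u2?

u1 = 0 xor 1 = 1
u2 = ~(1 /\ 1) = 0

0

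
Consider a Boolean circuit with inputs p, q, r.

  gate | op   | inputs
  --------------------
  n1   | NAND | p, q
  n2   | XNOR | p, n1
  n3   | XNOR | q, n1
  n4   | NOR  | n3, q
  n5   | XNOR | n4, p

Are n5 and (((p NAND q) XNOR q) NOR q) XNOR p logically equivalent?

n1 = p NAND q
n3 = q XNOR n1 = q XNOR (p NAND q)
n4 = n3 NOR q = (q XNOR (p NAND q)) NOR q
n5 = n4 XNOR p = ((q XNOR (p NAND q)) NOR q) XNOR p
At p=0, q=0, r=0: circuit gives 0, formula gives 0.
At p=0, q=1, r=0: circuit gives 1, formula gives 1.
Agrees on all 8 inputs.

Yes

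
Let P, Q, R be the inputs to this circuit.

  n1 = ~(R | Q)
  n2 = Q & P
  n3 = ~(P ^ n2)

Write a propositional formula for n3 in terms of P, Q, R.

~(P ^ (Q & P))

n2 = Q & P
n3 = ~(P ^ n2) = ~(P ^ (Q & P))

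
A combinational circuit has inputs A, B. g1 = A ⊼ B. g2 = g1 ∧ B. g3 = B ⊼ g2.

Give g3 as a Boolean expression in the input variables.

B ⊼ ((A ⊼ B) ∧ B)

g1 = A ⊼ B
g2 = g1 ∧ B = (A ⊼ B) ∧ B
g3 = B ⊼ g2 = B ⊼ ((A ⊼ B) ∧ B)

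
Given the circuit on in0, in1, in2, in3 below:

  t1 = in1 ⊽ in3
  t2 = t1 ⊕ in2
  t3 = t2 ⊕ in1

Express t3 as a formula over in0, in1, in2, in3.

t1 = in1 ⊽ in3
t2 = t1 ⊕ in2 = (in1 ⊽ in3) ⊕ in2
t3 = t2 ⊕ in1 = ((in1 ⊽ in3) ⊕ in2) ⊕ in1

((in1 ⊽ in3) ⊕ in2) ⊕ in1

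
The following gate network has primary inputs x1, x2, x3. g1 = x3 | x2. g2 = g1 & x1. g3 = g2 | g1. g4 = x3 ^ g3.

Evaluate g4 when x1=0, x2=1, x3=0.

1

g1 = 0 | 1 = 1
g2 = 1 & 0 = 0
g3 = 0 | 1 = 1
g4 = 0 ^ 1 = 1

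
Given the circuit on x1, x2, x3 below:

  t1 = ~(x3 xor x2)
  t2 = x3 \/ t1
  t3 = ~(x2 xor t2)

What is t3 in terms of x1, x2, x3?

~(x2 xor (x3 \/ (~(x3 xor x2))))

t1 = ~(x3 xor x2)
t2 = x3 \/ t1 = x3 \/ (~(x3 xor x2))
t3 = ~(x2 xor t2) = ~(x2 xor (x3 \/ (~(x3 xor x2))))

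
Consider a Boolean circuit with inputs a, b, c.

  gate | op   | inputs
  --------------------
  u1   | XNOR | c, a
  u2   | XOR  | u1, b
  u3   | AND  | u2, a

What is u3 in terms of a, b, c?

u1 = c XNOR a
u2 = u1 XOR b = (c XNOR a) XOR b
u3 = u2 AND a = ((c XNOR a) XOR b) AND a

((c XNOR a) XOR b) AND a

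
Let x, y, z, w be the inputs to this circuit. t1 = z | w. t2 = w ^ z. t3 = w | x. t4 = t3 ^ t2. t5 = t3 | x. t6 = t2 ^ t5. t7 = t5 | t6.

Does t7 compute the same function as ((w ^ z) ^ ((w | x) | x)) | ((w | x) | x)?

Yes

t2 = w ^ z
t3 = w | x
t5 = t3 | x = (w | x) | x
t6 = t2 ^ t5 = (w ^ z) ^ ((w | x) | x)
t7 = t5 | t6 = ((w | x) | x) | ((w ^ z) ^ ((w | x) | x))
At x=0, y=0, z=0, w=0: circuit gives 0, formula gives 0.
At x=0, y=0, z=0, w=1: circuit gives 1, formula gives 1.
Agrees on all 16 inputs.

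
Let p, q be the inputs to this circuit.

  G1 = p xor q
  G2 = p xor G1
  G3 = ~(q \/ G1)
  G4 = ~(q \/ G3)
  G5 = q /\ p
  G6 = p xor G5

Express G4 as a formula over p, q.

~(q \/ (~(q \/ (p xor q))))

G1 = p xor q
G3 = ~(q \/ G1) = ~(q \/ (p xor q))
G4 = ~(q \/ G3) = ~(q \/ (~(q \/ (p xor q))))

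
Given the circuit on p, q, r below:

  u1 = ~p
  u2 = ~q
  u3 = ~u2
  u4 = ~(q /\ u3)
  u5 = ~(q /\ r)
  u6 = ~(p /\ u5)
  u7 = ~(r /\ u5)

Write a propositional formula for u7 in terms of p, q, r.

u5 = ~(q /\ r)
u7 = ~(r /\ u5) = ~(r /\ (~(q /\ r)))

~(r /\ (~(q /\ r)))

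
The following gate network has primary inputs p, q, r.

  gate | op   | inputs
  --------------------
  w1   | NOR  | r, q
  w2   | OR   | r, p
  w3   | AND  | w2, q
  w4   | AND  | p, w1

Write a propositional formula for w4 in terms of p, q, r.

w1 = r NOR q
w4 = p AND w1 = p AND (r NOR q)

p AND (r NOR q)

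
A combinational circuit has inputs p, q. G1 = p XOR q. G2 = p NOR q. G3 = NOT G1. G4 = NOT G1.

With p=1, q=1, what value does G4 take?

G1 = 1 XOR 1 = 0
G4 = NOT 0 = 1

1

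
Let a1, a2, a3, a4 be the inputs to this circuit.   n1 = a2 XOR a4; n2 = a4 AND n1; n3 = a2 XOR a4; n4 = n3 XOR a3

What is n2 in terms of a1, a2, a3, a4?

a4 AND (a2 XOR a4)

n1 = a2 XOR a4
n2 = a4 AND n1 = a4 AND (a2 XOR a4)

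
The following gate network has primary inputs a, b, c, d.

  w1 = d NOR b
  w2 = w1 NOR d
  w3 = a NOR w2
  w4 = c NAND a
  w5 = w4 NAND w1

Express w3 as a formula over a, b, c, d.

w1 = d NOR b
w2 = w1 NOR d = (d NOR b) NOR d
w3 = a NOR w2 = a NOR ((d NOR b) NOR d)

a NOR ((d NOR b) NOR d)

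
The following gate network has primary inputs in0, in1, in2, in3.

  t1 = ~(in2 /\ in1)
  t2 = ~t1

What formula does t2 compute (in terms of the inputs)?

~(~(in2 /\ in1))

t1 = ~(in2 /\ in1)
t2 = ~t1 = ~(~(in2 /\ in1))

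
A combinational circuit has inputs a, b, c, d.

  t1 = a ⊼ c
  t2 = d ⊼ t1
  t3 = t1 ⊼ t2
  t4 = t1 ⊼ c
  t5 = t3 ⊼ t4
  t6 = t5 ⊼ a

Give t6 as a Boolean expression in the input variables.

(((a ⊼ c) ⊼ (d ⊼ (a ⊼ c))) ⊼ ((a ⊼ c) ⊼ c)) ⊼ a

t1 = a ⊼ c
t2 = d ⊼ t1 = d ⊼ (a ⊼ c)
t3 = t1 ⊼ t2 = (a ⊼ c) ⊼ (d ⊼ (a ⊼ c))
t4 = t1 ⊼ c = (a ⊼ c) ⊼ c
t5 = t3 ⊼ t4 = ((a ⊼ c) ⊼ (d ⊼ (a ⊼ c))) ⊼ ((a ⊼ c) ⊼ c)
t6 = t5 ⊼ a = (((a ⊼ c) ⊼ (d ⊼ (a ⊼ c))) ⊼ ((a ⊼ c) ⊼ c)) ⊼ a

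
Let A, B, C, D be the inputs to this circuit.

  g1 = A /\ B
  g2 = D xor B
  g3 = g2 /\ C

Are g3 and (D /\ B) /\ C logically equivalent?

g2 = D xor B
g3 = g2 /\ C = (D xor B) /\ C
At A=0, B=0, C=1, D=1: circuit gives 1, formula gives 0.

No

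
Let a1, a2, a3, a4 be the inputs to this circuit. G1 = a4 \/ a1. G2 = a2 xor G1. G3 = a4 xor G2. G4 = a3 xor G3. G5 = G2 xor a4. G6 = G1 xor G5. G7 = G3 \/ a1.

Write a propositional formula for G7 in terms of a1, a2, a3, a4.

G1 = a4 \/ a1
G2 = a2 xor G1 = a2 xor (a4 \/ a1)
G3 = a4 xor G2 = a4 xor (a2 xor (a4 \/ a1))
G7 = G3 \/ a1 = (a4 xor (a2 xor (a4 \/ a1))) \/ a1

(a4 xor (a2 xor (a4 \/ a1))) \/ a1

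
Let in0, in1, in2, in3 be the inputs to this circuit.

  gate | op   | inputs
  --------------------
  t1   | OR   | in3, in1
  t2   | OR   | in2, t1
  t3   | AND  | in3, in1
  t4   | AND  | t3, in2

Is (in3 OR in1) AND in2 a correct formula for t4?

t3 = in3 AND in1
t4 = t3 AND in2 = (in3 AND in1) AND in2
At in0=0, in1=0, in2=1, in3=1: circuit gives 0, formula gives 1.

No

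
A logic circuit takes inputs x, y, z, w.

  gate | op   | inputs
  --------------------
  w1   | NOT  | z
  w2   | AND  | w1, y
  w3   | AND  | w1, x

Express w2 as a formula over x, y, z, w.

w1 = NOT z
w2 = w1 AND y = NOT z AND y

NOT z AND y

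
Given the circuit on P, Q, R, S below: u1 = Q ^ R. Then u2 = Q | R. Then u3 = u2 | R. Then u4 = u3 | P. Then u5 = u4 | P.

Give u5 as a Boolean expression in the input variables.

u2 = Q | R
u3 = u2 | R = (Q | R) | R
u4 = u3 | P = ((Q | R) | R) | P
u5 = u4 | P = (((Q | R) | R) | P) | P

(((Q | R) | R) | P) | P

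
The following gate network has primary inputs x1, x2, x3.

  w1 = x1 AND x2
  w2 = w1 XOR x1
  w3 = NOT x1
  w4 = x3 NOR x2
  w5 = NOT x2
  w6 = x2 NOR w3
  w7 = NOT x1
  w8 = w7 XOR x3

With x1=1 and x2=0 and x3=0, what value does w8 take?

0

w7 = NOT 1 = 0
w8 = 0 XOR 0 = 0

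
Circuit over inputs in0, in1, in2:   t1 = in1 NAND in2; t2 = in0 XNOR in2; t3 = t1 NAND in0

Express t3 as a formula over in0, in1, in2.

(in1 NAND in2) NAND in0

t1 = in1 NAND in2
t3 = t1 NAND in0 = (in1 NAND in2) NAND in0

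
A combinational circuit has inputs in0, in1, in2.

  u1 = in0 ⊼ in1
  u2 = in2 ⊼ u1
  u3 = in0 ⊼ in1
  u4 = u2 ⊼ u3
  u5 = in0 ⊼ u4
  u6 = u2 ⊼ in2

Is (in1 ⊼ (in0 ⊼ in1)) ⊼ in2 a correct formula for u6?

u1 = in0 ⊼ in1
u2 = in2 ⊼ u1 = in2 ⊼ (in0 ⊼ in1)
u6 = u2 ⊼ in2 = (in2 ⊼ (in0 ⊼ in1)) ⊼ in2
At in0=0, in1=0, in2=1: circuit gives 1, formula gives 0.

No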